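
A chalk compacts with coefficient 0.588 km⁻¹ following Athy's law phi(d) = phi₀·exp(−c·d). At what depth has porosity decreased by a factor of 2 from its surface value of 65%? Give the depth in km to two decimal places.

1.18 km

phi/phi₀ = 1/2 ⇒ exp(−c·d) = 1/2 ⇒ d = ln(2) / c
d = 0.6931 / 0.588 = 1.179 km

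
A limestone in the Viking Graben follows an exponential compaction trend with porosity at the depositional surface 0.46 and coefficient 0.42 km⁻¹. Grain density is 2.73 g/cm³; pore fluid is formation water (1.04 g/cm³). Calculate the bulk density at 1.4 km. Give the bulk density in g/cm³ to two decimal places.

Porosity at depth: n = 0.46·exp(−0.42×1.4) = 0.46×0.5554 = 0.2555
Bulk density: ρ_b = (1−n)ρ_g + n·ρ_f = 0.7445×2.73 + 0.2555×1.04
       = 2.032 + 0.266 = 2.298 g/cm³

2.30 g/cm³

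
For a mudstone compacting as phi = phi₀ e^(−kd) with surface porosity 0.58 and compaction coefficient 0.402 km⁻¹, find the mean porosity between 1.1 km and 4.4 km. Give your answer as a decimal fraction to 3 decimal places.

0.206

⟨phi⟩ = (1/(d₂−d₁)) ∫ phi₀ e^(−kd) dd = phi₀·(e^(−k·d₁) − e^(−k·d₂)) / (k·(d₂−d₁))
e^(−0.402×1.1) = 0.6426; e^(−0.402×4.4) = 0.1705
⟨phi⟩ = 0.58 × (0.6426 − 0.1705) / (0.402 × 3.3) = 0.58 × 0.3559 = 0.2064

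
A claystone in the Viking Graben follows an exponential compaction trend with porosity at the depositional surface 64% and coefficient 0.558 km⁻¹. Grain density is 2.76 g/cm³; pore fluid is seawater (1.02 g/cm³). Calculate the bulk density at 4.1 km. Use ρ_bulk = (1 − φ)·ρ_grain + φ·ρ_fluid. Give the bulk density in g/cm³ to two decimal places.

Porosity at depth: n = 0.64·exp(−0.558×4.1) = 0.64×0.1015 = 0.0650
Bulk density: ρ_b = (1−n)ρ_g + n·ρ_f = 0.9350×2.76 + 0.0650×1.02
       = 2.581 + 0.066 = 2.647 g/cm³

2.65 g/cm³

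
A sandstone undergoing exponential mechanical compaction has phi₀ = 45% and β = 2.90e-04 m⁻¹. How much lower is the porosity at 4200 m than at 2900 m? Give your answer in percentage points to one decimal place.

6.1 percentage points

Working in km (1 km = 1000 m; β in km⁻¹ = β in m⁻¹ × 1000):
phi(2.9) = 0.45·e^(−0.29×2.9) = 0.1941
phi(4.2) = 0.45·e^(−0.29×4.2) = 0.1331
Δphi = 0.1941 − 0.1331 = 0.0610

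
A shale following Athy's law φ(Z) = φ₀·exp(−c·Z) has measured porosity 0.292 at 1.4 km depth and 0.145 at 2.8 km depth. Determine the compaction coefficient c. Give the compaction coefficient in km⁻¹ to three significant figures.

Athy: φ(Z) = φ₀ e^(−cZ) ⇒ φ₁/φ₂ = e^{c(Z₂−Z₁)} ⇒ c = ln(φ₁/φ₂)/(Z₂−Z₁)
c = ln(0.292/0.145) / (2.8 − 1.4) = ln(2.014) / 1.4 = 0.7000 / 1.4 = 0.5 km⁻¹

0.500 km⁻¹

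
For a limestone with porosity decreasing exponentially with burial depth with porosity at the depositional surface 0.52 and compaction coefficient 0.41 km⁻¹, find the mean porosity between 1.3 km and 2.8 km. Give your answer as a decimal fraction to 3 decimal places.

⟨n⟩ = (1/(Z₂−Z₁)) ∫ n₀ e^(−cZ) dZ = n₀·(e^(−c·Z₁) − e^(−c·Z₂)) / (c·(Z₂−Z₁))
e^(−0.41×1.3) = 0.5868; e^(−0.41×2.8) = 0.3173
⟨n⟩ = 0.52 × (0.5868 − 0.3173) / (0.41 × 1.5) = 0.52 × 0.4383 = 0.2279

0.228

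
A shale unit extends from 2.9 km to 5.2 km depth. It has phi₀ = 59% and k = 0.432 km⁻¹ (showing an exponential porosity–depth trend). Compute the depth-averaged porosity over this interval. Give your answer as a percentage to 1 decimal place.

⟨phi⟩ = (1/(z₂−z₁)) ∫ phi₀ e^(−kz) dz = phi₀·(e^(−k·z₁) − e^(−k·z₂)) / (k·(z₂−z₁))
e^(−0.432×2.9) = 0.2857; e^(−0.432×5.2) = 0.1058
⟨phi⟩ = 0.59 × (0.2857 − 0.1058) / (0.432 × 2.3) = 0.59 × 0.1811 = 0.1068

10.7%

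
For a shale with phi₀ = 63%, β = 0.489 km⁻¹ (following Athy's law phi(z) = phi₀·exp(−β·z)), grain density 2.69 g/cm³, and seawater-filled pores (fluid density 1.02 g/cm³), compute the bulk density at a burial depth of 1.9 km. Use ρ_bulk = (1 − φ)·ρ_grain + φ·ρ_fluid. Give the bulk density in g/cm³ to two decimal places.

2.27 g/cm³

Porosity at depth: phi = 0.63·exp(−0.489×1.9) = 0.63×0.3949 = 0.2488
Bulk density: ρ_b = (1−phi)ρ_g + phi·ρ_f = 0.7512×2.69 + 0.2488×1.02
       = 2.021 + 0.254 = 2.275 g/cm³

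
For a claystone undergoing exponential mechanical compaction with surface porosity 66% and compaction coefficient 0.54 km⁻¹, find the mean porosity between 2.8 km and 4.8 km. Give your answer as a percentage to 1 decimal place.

8.9%

⟨phi⟩ = (1/(Z₂−Z₁)) ∫ phi₀ e^(−kZ) dZ = phi₀·(e^(−k·Z₁) − e^(−k·Z₂)) / (k·(Z₂−Z₁))
e^(−0.54×2.8) = 0.2205; e^(−0.54×4.8) = 0.0749
⟨phi⟩ = 0.66 × (0.2205 − 0.0749) / (0.54 × 2) = 0.66 × 0.1348 = 0.0890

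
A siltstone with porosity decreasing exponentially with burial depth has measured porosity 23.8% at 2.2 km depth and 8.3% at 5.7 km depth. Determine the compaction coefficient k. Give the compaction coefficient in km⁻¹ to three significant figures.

Athy: n(d) = n₀ e^(−kd) ⇒ n₁/n₂ = e^{k(d₂−d₁)} ⇒ k = ln(n₁/n₂)/(d₂−d₁)
k = ln(0.238/0.083) / (5.7 − 2.2) = ln(2.867) / 3.5 = 1.0534 / 3.5 = 0.301 km⁻¹

0.301 km⁻¹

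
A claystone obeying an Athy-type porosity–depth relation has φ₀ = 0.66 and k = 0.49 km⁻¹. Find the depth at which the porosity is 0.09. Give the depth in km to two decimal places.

4.07 km

Invert Athy's law: Z = ln(φ₀/φ) / k
Z = ln(0.66/0.09) / 0.49 = ln(7.333) / 0.49 = 1.9924 / 0.49 = 4.066 km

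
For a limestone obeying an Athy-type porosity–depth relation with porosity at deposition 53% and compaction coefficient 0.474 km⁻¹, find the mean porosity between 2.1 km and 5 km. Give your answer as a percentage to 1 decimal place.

10.6%

⟨n⟩ = (1/(z₂−z₁)) ∫ n₀ e^(−βz) dz = n₀·(e^(−β·z₁) − e^(−β·z₂)) / (β·(z₂−z₁))
e^(−0.474×2.1) = 0.3696; e^(−0.474×5) = 0.0935
⟨n⟩ = 0.53 × (0.3696 − 0.0935) / (0.474 × 2.9) = 0.53 × 0.2009 = 0.1065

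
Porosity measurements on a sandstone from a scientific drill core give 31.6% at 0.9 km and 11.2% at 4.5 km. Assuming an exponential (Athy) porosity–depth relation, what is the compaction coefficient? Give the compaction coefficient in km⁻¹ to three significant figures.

Athy: φ(z) = φ₀ e^(−kz) ⇒ φ₁/φ₂ = e^{k(z₂−z₁)} ⇒ k = ln(φ₁/φ₂)/(z₂−z₁)
k = ln(0.316/0.112) / (4.5 − 0.9) = ln(2.821) / 3.6 = 1.0372 / 3.6 = 0.2881 km⁻¹

0.288 km⁻¹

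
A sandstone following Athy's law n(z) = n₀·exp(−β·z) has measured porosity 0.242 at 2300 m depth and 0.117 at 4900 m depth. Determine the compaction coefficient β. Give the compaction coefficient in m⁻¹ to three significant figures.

0.000280 m⁻¹

Working in km (1 km = 1000 m; β in km⁻¹ = β in m⁻¹ × 1000):
Athy: n(z) = n₀ e^(−βz) ⇒ n₁/n₂ = e^{β(z₂−z₁)} ⇒ β = ln(n₁/n₂)/(z₂−z₁)
β = ln(0.242/0.117) / (4.9 − 2.3) = ln(2.068) / 2.6 = 0.7268 / 2.6 = 0.2795 km⁻¹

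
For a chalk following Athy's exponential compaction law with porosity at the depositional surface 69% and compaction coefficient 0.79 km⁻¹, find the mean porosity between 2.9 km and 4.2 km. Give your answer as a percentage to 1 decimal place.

4.4%

⟨n⟩ = (1/(z₂−z₁)) ∫ n₀ e^(−cz) dz = n₀·(e^(−c·z₁) − e^(−c·z₂)) / (c·(z₂−z₁))
e^(−0.79×2.9) = 0.1012; e^(−0.79×4.2) = 0.0362
⟨n⟩ = 0.69 × (0.1012 − 0.0362) / (0.79 × 1.3) = 0.69 × 0.0632 = 0.0436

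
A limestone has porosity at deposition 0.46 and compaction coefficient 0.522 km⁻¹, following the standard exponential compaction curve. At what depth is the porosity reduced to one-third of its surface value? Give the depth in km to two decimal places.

2.10 km

phi/phi₀ = 1/3 ⇒ exp(−c·z) = 1/3 ⇒ z = ln(3) / c
z = 1.0986 / 0.522 = 2.105 km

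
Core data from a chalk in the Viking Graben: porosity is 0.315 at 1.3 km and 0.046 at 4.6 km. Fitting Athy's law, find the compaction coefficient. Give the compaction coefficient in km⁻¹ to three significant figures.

0.583 km⁻¹

Athy: phi(z) = phi₀ e^(−kz) ⇒ phi₁/phi₂ = e^{k(z₂−z₁)} ⇒ k = ln(phi₁/phi₂)/(z₂−z₁)
k = ln(0.315/0.046) / (4.6 − 1.3) = ln(6.848) / 3.3 = 1.9239 / 3.3 = 0.583 km⁻¹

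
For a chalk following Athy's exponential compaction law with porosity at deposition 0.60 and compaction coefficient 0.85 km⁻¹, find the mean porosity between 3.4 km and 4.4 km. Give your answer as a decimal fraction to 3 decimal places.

⟨φ⟩ = (1/(z₂−z₁)) ∫ φ₀ e^(−βz) dz = φ₀·(e^(−β·z₁) − e^(−β·z₂)) / (β·(z₂−z₁))
e^(−0.85×3.4) = 0.0556; e^(−0.85×4.4) = 0.0238
⟨φ⟩ = 0.6 × (0.0556 − 0.0238) / (0.85 × 1) = 0.6 × 0.0374 = 0.0225

0.022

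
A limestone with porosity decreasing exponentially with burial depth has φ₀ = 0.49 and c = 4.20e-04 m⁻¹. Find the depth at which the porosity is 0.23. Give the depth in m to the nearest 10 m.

1800 m

Working in km (1 km = 1000 m; c in km⁻¹ = c in m⁻¹ × 1000):
Invert Athy's law: Z = ln(φ₀/φ) / c
Z = ln(0.49/0.23) / 0.42 = ln(2.13) / 0.42 = 0.7563 / 0.42 = 1.801 km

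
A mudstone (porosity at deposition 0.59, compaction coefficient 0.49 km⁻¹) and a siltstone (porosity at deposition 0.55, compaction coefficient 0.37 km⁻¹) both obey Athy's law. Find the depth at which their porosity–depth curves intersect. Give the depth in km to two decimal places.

Set phi₀ₐ e^(−βₐZ) = phi₀ᵦ e^(−βᵦZ) ⇒ ln(phi₀ₐ/phi₀ᵦ) = (βₐ − βᵦ)·Z
Z = ln(0.59/0.55) / (0.49 − 0.37) = 0.0702 / 0.12 = 0.585 km

0.59 km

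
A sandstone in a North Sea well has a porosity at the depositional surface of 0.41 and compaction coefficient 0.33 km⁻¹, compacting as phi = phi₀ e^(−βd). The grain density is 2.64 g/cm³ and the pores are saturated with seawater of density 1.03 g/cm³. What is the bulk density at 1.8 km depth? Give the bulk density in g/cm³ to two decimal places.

Porosity at depth: phi = 0.41·exp(−0.33×1.8) = 0.41×0.5521 = 0.2264
Bulk density: ρ_b = (1−phi)ρ_g + phi·ρ_f = 0.7736×2.64 + 0.2264×1.03
       = 2.042 + 0.233 = 2.276 g/cm³

2.28 g/cm³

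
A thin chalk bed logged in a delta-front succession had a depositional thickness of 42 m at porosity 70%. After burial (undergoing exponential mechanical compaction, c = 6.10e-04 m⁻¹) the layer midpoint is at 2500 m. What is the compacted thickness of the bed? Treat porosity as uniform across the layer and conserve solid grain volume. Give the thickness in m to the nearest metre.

Working in km (1 km = 1000 m; c in km⁻¹ = c in m⁻¹ × 1000):
Porosity at 2.5 km: phi = 0.7·exp(−0.61×2.5) = 0.1523
Solid-volume conservation: h(1−phi) = h₀(1−phi₀) ⇒ h = h₀·(1−phi₀)/(1−phi)
h = 0.042 × (1 − 0.7)/(1 − 0.1523) = 0.042 × 0.3539 = 0.0149 km

15 m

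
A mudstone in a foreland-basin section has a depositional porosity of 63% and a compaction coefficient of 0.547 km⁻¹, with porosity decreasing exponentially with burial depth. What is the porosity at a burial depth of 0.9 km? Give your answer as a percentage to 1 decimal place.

phi = phi₀·exp(−k·z) = 0.63 × exp(−0.547 × 0.9) = 0.63 × exp(−0.4923)
  = 0.63 × 0.6112 = 0.3851

38.5%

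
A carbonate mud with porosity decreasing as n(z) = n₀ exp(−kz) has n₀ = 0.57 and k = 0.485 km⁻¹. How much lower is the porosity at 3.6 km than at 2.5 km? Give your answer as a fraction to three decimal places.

0.070

n(2.5) = 0.57·e^(−0.485×2.5) = 0.1695
n(3.6) = 0.57·e^(−0.485×3.6) = 0.0994
Δn = 0.1695 − 0.0994 = 0.0701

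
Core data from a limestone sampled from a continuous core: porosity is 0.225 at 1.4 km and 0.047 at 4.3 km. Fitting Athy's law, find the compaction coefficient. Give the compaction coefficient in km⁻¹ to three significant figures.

Athy: φ(Z) = φ₀ e^(−βZ) ⇒ φ₁/φ₂ = e^{β(Z₂−Z₁)} ⇒ β = ln(φ₁/φ₂)/(Z₂−Z₁)
β = ln(0.225/0.047) / (4.3 − 1.4) = ln(4.787) / 2.9 = 1.5660 / 2.9 = 0.54 km⁻¹

0.540 km⁻¹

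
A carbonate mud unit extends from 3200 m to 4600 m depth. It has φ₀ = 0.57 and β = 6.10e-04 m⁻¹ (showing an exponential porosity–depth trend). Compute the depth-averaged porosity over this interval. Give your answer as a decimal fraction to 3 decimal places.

0.054

Working in km (1 km = 1000 m; β in km⁻¹ = β in m⁻¹ × 1000):
⟨φ⟩ = (1/(Z₂−Z₁)) ∫ φ₀ e^(−βZ) dZ = φ₀·(e^(−β·Z₁) − e^(−β·Z₂)) / (β·(Z₂−Z₁))
e^(−0.61×3.2) = 0.1420; e^(−0.61×4.6) = 0.0604
⟨φ⟩ = 0.57 × (0.1420 − 0.0604) / (0.61 × 1.4) = 0.57 × 0.0955 = 0.0544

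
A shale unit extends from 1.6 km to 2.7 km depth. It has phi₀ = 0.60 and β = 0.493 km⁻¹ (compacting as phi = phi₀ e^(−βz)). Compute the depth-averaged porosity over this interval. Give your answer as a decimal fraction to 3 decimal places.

⟨phi⟩ = (1/(z₂−z₁)) ∫ phi₀ e^(−βz) dz = phi₀·(e^(−β·z₁) − e^(−β·z₂)) / (β·(z₂−z₁))
e^(−0.493×1.6) = 0.4544; e^(−0.493×2.7) = 0.2642
⟨phi⟩ = 0.6 × (0.4544 − 0.2642) / (0.493 × 1.1) = 0.6 × 0.3507 = 0.2104

0.210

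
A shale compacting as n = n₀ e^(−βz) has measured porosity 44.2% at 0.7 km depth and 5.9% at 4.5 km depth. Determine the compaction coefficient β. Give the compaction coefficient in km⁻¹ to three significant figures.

Athy: n(z) = n₀ e^(−βz) ⇒ n₁/n₂ = e^{β(z₂−z₁)} ⇒ β = ln(n₁/n₂)/(z₂−z₁)
β = ln(0.442/0.059) / (4.5 − 0.7) = ln(7.492) / 3.8 = 2.0138 / 3.8 = 0.5299 km⁻¹

0.530 km⁻¹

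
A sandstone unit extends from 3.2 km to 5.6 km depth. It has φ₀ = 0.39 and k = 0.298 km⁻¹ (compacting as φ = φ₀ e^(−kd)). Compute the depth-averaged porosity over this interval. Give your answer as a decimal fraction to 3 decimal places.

0.107

⟨φ⟩ = (1/(d₂−d₁)) ∫ φ₀ e^(−kd) dd = φ₀·(e^(−k·d₁) − e^(−k·d₂)) / (k·(d₂−d₁))
e^(−0.298×3.2) = 0.3854; e^(−0.298×5.6) = 0.1885
⟨φ⟩ = 0.39 × (0.3854 − 0.1885) / (0.298 × 2.4) = 0.39 × 0.2753 = 0.1074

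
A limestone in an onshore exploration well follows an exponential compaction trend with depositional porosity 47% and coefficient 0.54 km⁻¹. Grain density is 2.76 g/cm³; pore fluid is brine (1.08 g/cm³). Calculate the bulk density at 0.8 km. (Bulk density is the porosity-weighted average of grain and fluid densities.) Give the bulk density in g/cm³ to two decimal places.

2.25 g/cm³

Porosity at depth: n = 0.47·exp(−0.54×0.8) = 0.47×0.6492 = 0.3051
Bulk density: ρ_b = (1−n)ρ_g + n·ρ_f = 0.6949×2.76 + 0.3051×1.08
       = 1.918 + 0.330 = 2.247 g/cm³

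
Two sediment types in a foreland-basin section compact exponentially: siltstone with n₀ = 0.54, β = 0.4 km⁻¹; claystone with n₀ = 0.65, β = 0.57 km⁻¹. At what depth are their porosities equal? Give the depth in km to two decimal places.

Set n₀ₐ e^(−βₐz) = n₀ᵦ e^(−βᵦz) ⇒ ln(n₀ₐ/n₀ᵦ) = (βₐ − βᵦ)·z
z = ln(0.54/0.65) / (0.4 − 0.57) = -0.1854 / -0.17 = 1.091 km

1.09 km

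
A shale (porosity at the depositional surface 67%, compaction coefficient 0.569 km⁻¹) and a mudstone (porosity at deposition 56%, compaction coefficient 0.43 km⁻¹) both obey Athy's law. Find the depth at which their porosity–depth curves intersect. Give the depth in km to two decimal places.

Set φ₀ₐ e^(−cₐd) = φ₀ᵦ e^(−cᵦd) ⇒ ln(φ₀ₐ/φ₀ᵦ) = (cₐ − cᵦ)·d
d = ln(0.67/0.56) / (0.569 − 0.43) = 0.1793 / 0.139 = 1.290 km

1.29 km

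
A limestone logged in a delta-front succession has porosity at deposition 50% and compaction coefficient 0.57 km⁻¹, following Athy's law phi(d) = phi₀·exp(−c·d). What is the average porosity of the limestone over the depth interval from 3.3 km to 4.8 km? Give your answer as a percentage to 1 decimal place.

⟨phi⟩ = (1/(d₂−d₁)) ∫ phi₀ e^(−cd) dd = phi₀·(e^(−c·d₁) − e^(−c·d₂)) / (c·(d₂−d₁))
e^(−0.57×3.3) = 0.1524; e^(−0.57×4.8) = 0.0648
⟨phi⟩ = 0.5 × (0.1524 − 0.0648) / (0.57 × 1.5) = 0.5 × 0.1025 = 0.0512

5.1%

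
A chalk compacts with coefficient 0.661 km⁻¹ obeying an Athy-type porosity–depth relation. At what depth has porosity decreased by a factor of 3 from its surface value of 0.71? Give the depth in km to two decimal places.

φ/φ₀ = 1/3 ⇒ exp(−k·d) = 1/3 ⇒ d = ln(3) / k
d = 1.0986 / 0.661 = 1.662 km

1.66 km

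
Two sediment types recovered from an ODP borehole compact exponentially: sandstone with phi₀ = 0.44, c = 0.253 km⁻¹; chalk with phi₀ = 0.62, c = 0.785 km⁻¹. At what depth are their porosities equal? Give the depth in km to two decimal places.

Set phi₀ₐ e^(−cₐZ) = phi₀ᵦ e^(−cᵦZ) ⇒ ln(phi₀ₐ/phi₀ᵦ) = (cₐ − cᵦ)·Z
Z = ln(0.44/0.62) / (0.253 − 0.785) = -0.3429 / -0.532 = 0.645 km

0.64 km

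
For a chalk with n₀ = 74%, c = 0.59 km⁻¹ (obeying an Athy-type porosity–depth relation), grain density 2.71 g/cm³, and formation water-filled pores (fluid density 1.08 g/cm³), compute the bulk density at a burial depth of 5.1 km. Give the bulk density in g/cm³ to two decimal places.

2.65 g/cm³

Porosity at depth: n = 0.74·exp(−0.59×5.1) = 0.74×0.0493 = 0.0365
Bulk density: ρ_b = (1−n)ρ_g + n·ρ_f = 0.9635×2.71 + 0.0365×1.08
       = 2.611 + 0.039 = 2.650 g/cm³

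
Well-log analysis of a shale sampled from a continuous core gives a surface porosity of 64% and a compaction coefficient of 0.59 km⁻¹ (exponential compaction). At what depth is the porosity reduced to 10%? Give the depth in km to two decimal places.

Invert Athy's law: z = ln(n₀/n) / c
z = ln(0.64/0.1) / 0.59 = ln(6.4) / 0.59 = 1.8563 / 0.59 = 3.146 km

3.15 km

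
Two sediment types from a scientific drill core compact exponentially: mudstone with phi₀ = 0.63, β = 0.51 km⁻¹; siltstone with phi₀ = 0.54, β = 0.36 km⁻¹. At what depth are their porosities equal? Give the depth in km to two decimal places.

1.03 km

Set phi₀ₐ e^(−βₐd) = phi₀ᵦ e^(−βᵦd) ⇒ ln(phi₀ₐ/phi₀ᵦ) = (βₐ − βᵦ)·d
d = ln(0.63/0.54) / (0.51 − 0.36) = 0.1542 / 0.15 = 1.028 km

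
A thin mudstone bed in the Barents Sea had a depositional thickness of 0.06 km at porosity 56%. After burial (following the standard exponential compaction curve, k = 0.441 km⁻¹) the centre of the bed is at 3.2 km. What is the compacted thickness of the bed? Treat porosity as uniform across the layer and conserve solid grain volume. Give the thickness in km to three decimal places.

0.031 km

Porosity at 3.2 km: n = 0.56·exp(−0.441×3.2) = 0.1366
Solid-volume conservation: h(1−n) = h₀(1−n₀) ⇒ h = h₀·(1−n₀)/(1−n)
h = 0.06 × (1 − 0.56)/(1 − 0.1366) = 0.06 × 0.5096 = 0.0306 km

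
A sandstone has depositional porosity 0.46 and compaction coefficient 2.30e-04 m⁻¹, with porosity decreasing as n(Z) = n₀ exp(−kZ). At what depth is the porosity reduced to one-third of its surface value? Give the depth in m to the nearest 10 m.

4780 m

Working in km (1 km = 1000 m; k in km⁻¹ = k in m⁻¹ × 1000):
n/n₀ = 1/3 ⇒ exp(−k·Z) = 1/3 ⇒ Z = ln(3) / k
Z = 1.0986 / 0.23 = 4.777 km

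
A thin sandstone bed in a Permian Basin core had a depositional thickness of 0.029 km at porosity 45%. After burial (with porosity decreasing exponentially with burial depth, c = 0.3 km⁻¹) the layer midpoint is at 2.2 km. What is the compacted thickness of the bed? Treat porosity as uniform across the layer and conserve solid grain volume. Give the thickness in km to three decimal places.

0.021 km

Porosity at 2.2 km: φ = 0.45·exp(−0.3×2.2) = 0.2326
Solid-volume conservation: h(1−φ) = h₀(1−φ₀) ⇒ h = h₀·(1−φ₀)/(1−φ)
h = 0.029 × (1 − 0.45)/(1 − 0.2326) = 0.029 × 0.7167 = 0.0208 km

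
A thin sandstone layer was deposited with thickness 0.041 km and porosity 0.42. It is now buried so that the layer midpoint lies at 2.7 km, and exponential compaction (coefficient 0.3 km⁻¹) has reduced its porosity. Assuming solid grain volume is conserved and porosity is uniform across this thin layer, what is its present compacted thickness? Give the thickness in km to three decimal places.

Porosity at 2.7 km: phi = 0.42·exp(−0.3×2.7) = 0.1868
Solid-volume conservation: h(1−phi) = h₀(1−phi₀) ⇒ h = h₀·(1−phi₀)/(1−phi)
h = 0.041 × (1 − 0.42)/(1 − 0.1868) = 0.041 × 0.7133 = 0.0292 km

0.029 km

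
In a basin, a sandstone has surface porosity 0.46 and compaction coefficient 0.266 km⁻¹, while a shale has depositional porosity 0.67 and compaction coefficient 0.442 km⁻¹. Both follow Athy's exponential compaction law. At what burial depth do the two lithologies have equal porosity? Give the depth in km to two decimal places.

2.14 km

Set φ₀ₐ e^(−βₐd) = φ₀ᵦ e^(−βᵦd) ⇒ ln(φ₀ₐ/φ₀ᵦ) = (βₐ − βᵦ)·d
d = ln(0.46/0.67) / (0.266 − 0.442) = -0.3761 / -0.176 = 2.137 km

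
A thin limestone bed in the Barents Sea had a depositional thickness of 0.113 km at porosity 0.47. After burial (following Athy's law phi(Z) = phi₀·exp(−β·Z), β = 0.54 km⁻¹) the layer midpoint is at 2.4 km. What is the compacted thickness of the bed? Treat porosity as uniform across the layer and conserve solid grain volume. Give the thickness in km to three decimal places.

Porosity at 2.4 km: phi = 0.47·exp(−0.54×2.4) = 0.1286
Solid-volume conservation: h(1−phi) = h₀(1−phi₀) ⇒ h = h₀·(1−phi₀)/(1−phi)
h = 0.113 × (1 − 0.47)/(1 − 0.1286) = 0.113 × 0.6082 = 0.0687 km

0.069 km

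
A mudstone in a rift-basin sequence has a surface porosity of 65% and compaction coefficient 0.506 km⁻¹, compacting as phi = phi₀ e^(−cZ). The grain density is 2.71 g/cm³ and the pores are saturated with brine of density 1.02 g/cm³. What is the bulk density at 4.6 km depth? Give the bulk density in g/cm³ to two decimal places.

Porosity at depth: phi = 0.65·exp(−0.506×4.6) = 0.65×0.0975 = 0.0634
Bulk density: ρ_b = (1−phi)ρ_g + phi·ρ_f = 0.9366×2.71 + 0.0634×1.02
       = 2.538 + 0.065 = 2.603 g/cm³

2.60 g/cm³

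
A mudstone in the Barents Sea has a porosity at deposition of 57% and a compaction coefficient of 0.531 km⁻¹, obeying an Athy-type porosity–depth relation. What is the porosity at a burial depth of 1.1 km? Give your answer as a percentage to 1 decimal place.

n = n₀·exp(−c·z) = 0.57 × exp(−0.531 × 1.1) = 0.57 × exp(−0.5841)
  = 0.57 × 0.5576 = 0.3178

31.8%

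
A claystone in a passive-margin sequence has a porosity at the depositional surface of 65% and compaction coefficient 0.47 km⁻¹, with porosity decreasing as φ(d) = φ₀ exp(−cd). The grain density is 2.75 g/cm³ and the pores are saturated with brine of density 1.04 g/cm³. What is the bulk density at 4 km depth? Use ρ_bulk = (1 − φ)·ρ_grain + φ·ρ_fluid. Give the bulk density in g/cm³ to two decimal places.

Porosity at depth: φ = 0.65·exp(−0.47×4) = 0.65×0.1526 = 0.0992
Bulk density: ρ_b = (1−φ)ρ_g + φ·ρ_f = 0.9008×2.75 + 0.0992×1.04
       = 2.477 + 0.103 = 2.580 g/cm³

2.58 g/cm³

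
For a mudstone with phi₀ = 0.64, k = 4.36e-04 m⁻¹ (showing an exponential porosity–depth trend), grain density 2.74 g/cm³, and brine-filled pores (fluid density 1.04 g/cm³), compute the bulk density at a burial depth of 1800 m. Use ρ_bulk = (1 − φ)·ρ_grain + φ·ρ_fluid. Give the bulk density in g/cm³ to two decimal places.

2.24 g/cm³

Working in km (1 km = 1000 m; k in km⁻¹ = k in m⁻¹ × 1000):
Porosity at depth: phi = 0.64·exp(−0.436×1.8) = 0.64×0.4562 = 0.2920
Bulk density: ρ_b = (1−phi)ρ_g + phi·ρ_f = 0.7080×2.74 + 0.2920×1.04
       = 1.940 + 0.304 = 2.244 g/cm³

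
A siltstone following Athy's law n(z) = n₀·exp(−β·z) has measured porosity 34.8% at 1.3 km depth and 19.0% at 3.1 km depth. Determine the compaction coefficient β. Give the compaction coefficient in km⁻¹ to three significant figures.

Athy: n(z) = n₀ e^(−βz) ⇒ n₁/n₂ = e^{β(z₂−z₁)} ⇒ β = ln(n₁/n₂)/(z₂−z₁)
β = ln(0.348/0.19) / (3.1 − 1.3) = ln(1.832) / 1.8 = 0.6052 / 1.8 = 0.3362 km⁻¹

0.336 km⁻¹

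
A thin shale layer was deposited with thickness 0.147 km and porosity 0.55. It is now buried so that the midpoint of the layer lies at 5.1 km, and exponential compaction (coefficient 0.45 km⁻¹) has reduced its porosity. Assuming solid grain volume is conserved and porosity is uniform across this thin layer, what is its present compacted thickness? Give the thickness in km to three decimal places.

0.070 km

Porosity at 5.1 km: phi = 0.55·exp(−0.45×5.1) = 0.0554
Solid-volume conservation: h(1−phi) = h₀(1−phi₀) ⇒ h = h₀·(1−phi₀)/(1−phi)
h = 0.147 × (1 − 0.55)/(1 − 0.0554) = 0.147 × 0.4764 = 0.0700 km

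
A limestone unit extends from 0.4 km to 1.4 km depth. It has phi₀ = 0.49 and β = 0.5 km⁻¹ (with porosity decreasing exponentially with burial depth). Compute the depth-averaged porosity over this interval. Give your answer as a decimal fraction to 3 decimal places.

⟨phi⟩ = (1/(d₂−d₁)) ∫ phi₀ e^(−βd) dd = phi₀·(e^(−β·d₁) − e^(−β·d₂)) / (β·(d₂−d₁))
e^(−0.5×0.4) = 0.8187; e^(−0.5×1.4) = 0.4966
⟨phi⟩ = 0.49 × (0.8187 − 0.4966) / (0.5 × 1) = 0.49 × 0.6443 = 0.3157

0.316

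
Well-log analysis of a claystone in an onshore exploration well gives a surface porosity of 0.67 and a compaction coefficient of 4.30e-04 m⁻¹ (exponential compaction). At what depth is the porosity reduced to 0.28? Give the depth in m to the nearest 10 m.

2030 m

Working in km (1 km = 1000 m; c in km⁻¹ = c in m⁻¹ × 1000):
Invert Athy's law: z = ln(φ₀/φ) / c
z = ln(0.67/0.28) / 0.43 = ln(2.393) / 0.43 = 0.8725 / 0.43 = 2.029 km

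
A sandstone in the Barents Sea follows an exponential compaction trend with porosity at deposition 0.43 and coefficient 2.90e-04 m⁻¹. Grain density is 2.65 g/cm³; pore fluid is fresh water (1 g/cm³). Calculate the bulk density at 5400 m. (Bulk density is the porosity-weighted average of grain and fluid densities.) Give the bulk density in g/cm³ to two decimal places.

2.50 g/cm³

Working in km (1 km = 1000 m; k in km⁻¹ = k in m⁻¹ × 1000):
Porosity at depth: φ = 0.43·exp(−0.29×5.4) = 0.43×0.2089 = 0.0898
Bulk density: ρ_b = (1−φ)ρ_g + φ·ρ_f = 0.9102×2.65 + 0.0898×1
       = 2.412 + 0.090 = 2.502 g/cm³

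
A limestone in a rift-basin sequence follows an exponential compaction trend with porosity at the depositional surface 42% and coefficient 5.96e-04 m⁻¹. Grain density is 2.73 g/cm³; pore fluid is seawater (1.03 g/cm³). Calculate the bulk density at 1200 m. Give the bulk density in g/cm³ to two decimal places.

Working in km (1 km = 1000 m; β in km⁻¹ = β in m⁻¹ × 1000):
Porosity at depth: φ = 0.42·exp(−0.596×1.2) = 0.42×0.4891 = 0.2054
Bulk density: ρ_b = (1−φ)ρ_g + φ·ρ_f = 0.7946×2.73 + 0.2054×1.03
       = 2.169 + 0.212 = 2.381 g/cm³

2.38 g/cm³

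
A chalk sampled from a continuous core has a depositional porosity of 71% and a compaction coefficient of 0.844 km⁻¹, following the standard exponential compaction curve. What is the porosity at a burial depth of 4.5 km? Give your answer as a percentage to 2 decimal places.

n = n₀·exp(−β·d) = 0.71 × exp(−0.844 × 4.5) = 0.71 × exp(−3.798)
  = 0.71 × 0.0224 = 0.0159

1.59%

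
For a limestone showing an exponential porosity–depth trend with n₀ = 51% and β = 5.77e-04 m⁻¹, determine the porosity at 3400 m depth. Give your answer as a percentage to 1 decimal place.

Working in km (1 km = 1000 m; β in km⁻¹ = β in m⁻¹ × 1000):
n = n₀·exp(−β·z) = 0.51 × exp(−0.577 × 3.4) = 0.51 × exp(−1.962)
  = 0.51 × 0.1406 = 0.0717

7.2%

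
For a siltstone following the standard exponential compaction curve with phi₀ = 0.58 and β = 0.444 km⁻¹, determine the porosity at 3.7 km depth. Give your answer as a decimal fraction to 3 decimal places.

0.112

phi = phi₀·exp(−β·z) = 0.58 × exp(−0.444 × 3.7) = 0.58 × exp(−1.643)
  = 0.58 × 0.1934 = 0.1122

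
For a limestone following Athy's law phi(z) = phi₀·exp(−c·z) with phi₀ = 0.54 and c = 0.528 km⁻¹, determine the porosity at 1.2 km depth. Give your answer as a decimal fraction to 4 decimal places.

phi = phi₀·exp(−c·z) = 0.54 × exp(−0.528 × 1.2) = 0.54 × exp(−0.6336)
  = 0.54 × 0.5307 = 0.2866

0.2866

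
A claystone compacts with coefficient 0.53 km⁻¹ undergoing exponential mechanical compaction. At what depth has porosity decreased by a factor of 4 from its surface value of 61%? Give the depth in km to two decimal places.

2.62 km

n/n₀ = 1/4 ⇒ exp(−β·d) = 1/4 ⇒ d = ln(4) / β
d = 1.3863 / 0.53 = 2.616 km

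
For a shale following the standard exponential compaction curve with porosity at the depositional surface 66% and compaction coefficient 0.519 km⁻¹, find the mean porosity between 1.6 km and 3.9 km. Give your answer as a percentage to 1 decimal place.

16.8%

⟨n⟩ = (1/(z₂−z₁)) ∫ n₀ e^(−kz) dz = n₀·(e^(−k·z₁) − e^(−k·z₂)) / (k·(z₂−z₁))
e^(−0.519×1.6) = 0.4359; e^(−0.519×3.9) = 0.1321
⟨n⟩ = 0.66 × (0.4359 − 0.1321) / (0.519 × 2.3) = 0.66 × 0.2545 = 0.1680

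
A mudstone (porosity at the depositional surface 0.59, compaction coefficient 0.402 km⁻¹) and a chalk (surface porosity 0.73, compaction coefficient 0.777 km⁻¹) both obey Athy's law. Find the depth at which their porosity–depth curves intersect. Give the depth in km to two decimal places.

0.57 km

Set φ₀ₐ e^(−cₐd) = φ₀ᵦ e^(−cᵦd) ⇒ ln(φ₀ₐ/φ₀ᵦ) = (cₐ − cᵦ)·d
d = ln(0.59/0.73) / (0.402 − 0.777) = -0.2129 / -0.375 = 0.568 km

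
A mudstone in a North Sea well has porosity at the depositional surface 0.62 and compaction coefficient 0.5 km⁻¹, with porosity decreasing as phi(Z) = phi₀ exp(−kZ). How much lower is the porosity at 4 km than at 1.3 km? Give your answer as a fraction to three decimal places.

0.240

phi(1.3) = 0.62·e^(−0.5×1.3) = 0.3237
phi(4) = 0.62·e^(−0.5×4) = 0.0839
Δphi = 0.3237 − 0.0839 = 0.2398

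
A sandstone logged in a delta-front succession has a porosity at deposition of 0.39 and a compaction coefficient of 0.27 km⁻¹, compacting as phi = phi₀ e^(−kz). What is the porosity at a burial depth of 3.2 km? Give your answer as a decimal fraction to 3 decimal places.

phi = phi₀·exp(−k·z) = 0.39 × exp(−0.27 × 3.2) = 0.39 × exp(−0.864)
  = 0.39 × 0.4215 = 0.1644

0.164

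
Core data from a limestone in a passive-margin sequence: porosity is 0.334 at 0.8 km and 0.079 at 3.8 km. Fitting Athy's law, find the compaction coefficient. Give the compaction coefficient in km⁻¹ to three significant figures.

Athy: φ(Z) = φ₀ e^(−cZ) ⇒ φ₁/φ₂ = e^{c(Z₂−Z₁)} ⇒ c = ln(φ₁/φ₂)/(Z₂−Z₁)
c = ln(0.334/0.079) / (3.8 − 0.8) = ln(4.228) / 3 = 1.4417 / 3 = 0.4806 km⁻¹

0.481 km⁻¹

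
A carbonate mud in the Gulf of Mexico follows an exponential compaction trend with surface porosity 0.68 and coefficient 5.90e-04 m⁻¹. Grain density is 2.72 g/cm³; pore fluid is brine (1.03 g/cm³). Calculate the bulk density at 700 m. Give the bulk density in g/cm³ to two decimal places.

1.96 g/cm³

Working in km (1 km = 1000 m; β in km⁻¹ = β in m⁻¹ × 1000):
Porosity at depth: φ = 0.68·exp(−0.59×0.7) = 0.68×0.6617 = 0.4499
Bulk density: ρ_b = (1−φ)ρ_g + φ·ρ_f = 0.5501×2.72 + 0.4499×1.03
       = 1.496 + 0.463 = 1.960 g/cm³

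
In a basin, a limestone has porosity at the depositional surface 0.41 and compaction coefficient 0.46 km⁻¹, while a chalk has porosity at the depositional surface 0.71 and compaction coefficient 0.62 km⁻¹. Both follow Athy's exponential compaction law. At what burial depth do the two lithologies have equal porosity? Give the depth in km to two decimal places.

3.43 km

Set n₀ₐ e^(−βₐz) = n₀ᵦ e^(−βᵦz) ⇒ ln(n₀ₐ/n₀ᵦ) = (βₐ − βᵦ)·z
z = ln(0.41/0.71) / (0.46 − 0.62) = -0.5491 / -0.16 = 3.432 km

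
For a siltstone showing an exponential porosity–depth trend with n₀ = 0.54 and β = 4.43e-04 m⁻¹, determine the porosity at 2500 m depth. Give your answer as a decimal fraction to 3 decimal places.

0.178

Working in km (1 km = 1000 m; β in km⁻¹ = β in m⁻¹ × 1000):
n = n₀·exp(−β·Z) = 0.54 × exp(−0.443 × 2.5) = 0.54 × exp(−1.107)
  = 0.54 × 0.3304 = 0.1784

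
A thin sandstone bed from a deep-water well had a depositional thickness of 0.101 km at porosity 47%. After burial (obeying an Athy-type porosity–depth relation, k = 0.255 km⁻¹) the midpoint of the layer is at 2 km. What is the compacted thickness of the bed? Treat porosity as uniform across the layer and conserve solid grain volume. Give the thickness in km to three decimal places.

Porosity at 2 km: φ = 0.47·exp(−0.255×2) = 0.2822
Solid-volume conservation: h(1−φ) = h₀(1−φ₀) ⇒ h = h₀·(1−φ₀)/(1−φ)
h = 0.101 × (1 − 0.47)/(1 − 0.2822) = 0.101 × 0.7384 = 0.0746 km

0.075 km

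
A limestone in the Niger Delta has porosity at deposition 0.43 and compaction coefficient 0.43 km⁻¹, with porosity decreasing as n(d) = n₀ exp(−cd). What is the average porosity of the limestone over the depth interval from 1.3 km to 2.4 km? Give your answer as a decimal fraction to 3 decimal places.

⟨n⟩ = (1/(d₂−d₁)) ∫ n₀ e^(−cd) dd = n₀·(e^(−c·d₁) − e^(−c·d₂)) / (c·(d₂−d₁))
e^(−0.43×1.3) = 0.5718; e^(−0.43×2.4) = 0.3563
⟨n⟩ = 0.43 × (0.5718 − 0.3563) / (0.43 × 1.1) = 0.43 × 0.4556 = 0.1959

0.196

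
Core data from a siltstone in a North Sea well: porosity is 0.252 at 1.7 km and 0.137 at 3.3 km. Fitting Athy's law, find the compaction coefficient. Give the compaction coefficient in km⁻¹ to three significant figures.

0.381 km⁻¹

Athy: n(Z) = n₀ e^(−βZ) ⇒ n₁/n₂ = e^{β(Z₂−Z₁)} ⇒ β = ln(n₁/n₂)/(Z₂−Z₁)
β = ln(0.252/0.137) / (3.3 − 1.7) = ln(1.839) / 1.6 = 0.6094 / 1.6 = 0.3809 km⁻¹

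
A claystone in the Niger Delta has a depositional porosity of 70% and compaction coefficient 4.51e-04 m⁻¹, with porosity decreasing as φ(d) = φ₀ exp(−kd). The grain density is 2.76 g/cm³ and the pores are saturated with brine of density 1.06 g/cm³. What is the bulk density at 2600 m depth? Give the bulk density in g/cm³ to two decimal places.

Working in km (1 km = 1000 m; k in km⁻¹ = k in m⁻¹ × 1000):
Porosity at depth: φ = 0.7·exp(−0.451×2.6) = 0.7×0.3096 = 0.2167
Bulk density: ρ_b = (1−φ)ρ_g + φ·ρ_f = 0.7833×2.76 + 0.2167×1.06
       = 2.162 + 0.230 = 2.392 g/cm³

2.39 g/cm³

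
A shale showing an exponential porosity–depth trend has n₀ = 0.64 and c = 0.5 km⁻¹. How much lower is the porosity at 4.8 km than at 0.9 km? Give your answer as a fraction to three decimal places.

0.350

n(0.9) = 0.64·e^(−0.5×0.9) = 0.4081
n(4.8) = 0.64·e^(−0.5×4.8) = 0.0581
Δn = 0.4081 − 0.0581 = 0.3500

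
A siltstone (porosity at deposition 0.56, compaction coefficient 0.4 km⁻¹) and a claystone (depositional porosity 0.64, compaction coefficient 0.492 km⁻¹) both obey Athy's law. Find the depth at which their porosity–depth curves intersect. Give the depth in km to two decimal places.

1.45 km

Set φ₀ₐ e^(−βₐz) = φ₀ᵦ e^(−βᵦz) ⇒ ln(φ₀ₐ/φ₀ᵦ) = (βₐ − βᵦ)·z
z = ln(0.56/0.64) / (0.4 − 0.492) = -0.1335 / -0.092 = 1.451 km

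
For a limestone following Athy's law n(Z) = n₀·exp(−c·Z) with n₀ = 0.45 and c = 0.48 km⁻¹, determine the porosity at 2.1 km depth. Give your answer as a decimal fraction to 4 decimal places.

n = n₀·exp(−c·Z) = 0.45 × exp(−0.48 × 2.1) = 0.45 × exp(−1.008)
  = 0.45 × 0.3649 = 0.1642

0.1642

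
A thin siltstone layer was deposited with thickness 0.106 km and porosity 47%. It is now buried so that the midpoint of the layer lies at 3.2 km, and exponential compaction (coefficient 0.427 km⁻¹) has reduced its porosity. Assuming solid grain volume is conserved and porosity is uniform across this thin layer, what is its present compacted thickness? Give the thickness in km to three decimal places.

Porosity at 3.2 km: phi = 0.47·exp(−0.427×3.2) = 0.1199
Solid-volume conservation: h(1−phi) = h₀(1−phi₀) ⇒ h = h₀·(1−phi₀)/(1−phi)
h = 0.106 × (1 − 0.47)/(1 − 0.1199) = 0.106 × 0.6022 = 0.0638 km

0.064 km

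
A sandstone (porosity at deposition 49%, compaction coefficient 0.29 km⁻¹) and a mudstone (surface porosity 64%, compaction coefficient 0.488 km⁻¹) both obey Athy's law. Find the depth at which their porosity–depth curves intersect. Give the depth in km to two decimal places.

Set φ₀ₐ e^(−βₐZ) = φ₀ᵦ e^(−βᵦZ) ⇒ ln(φ₀ₐ/φ₀ᵦ) = (βₐ − βᵦ)·Z
Z = ln(0.49/0.64) / (0.29 − 0.488) = -0.2671 / -0.198 = 1.349 km

1.35 km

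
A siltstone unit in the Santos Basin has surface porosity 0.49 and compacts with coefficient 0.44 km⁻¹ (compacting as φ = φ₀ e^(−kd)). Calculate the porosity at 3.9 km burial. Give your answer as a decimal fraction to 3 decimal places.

φ = φ₀·exp(−k·d) = 0.49 × exp(−0.44 × 3.9) = 0.49 × exp(−1.716)
  = 0.49 × 0.1798 = 0.0881

0.088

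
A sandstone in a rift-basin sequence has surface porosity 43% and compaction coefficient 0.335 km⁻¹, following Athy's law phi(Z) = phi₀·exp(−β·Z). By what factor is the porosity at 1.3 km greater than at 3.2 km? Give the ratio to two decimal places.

phi(Z₁)/phi(Z₂) = e^(−β·Z₁)/e^(−β·Z₂) = e^{β(Z₂−Z₁)}
= exp(0.335 × 1.9) = exp(0.6365) = 1.8899

1.89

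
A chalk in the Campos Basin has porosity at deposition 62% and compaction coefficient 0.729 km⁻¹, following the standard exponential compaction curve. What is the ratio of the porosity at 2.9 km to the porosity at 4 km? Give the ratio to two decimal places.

φ(d₁)/φ(d₂) = e^(−k·d₁)/e^(−k·d₂) = e^{k(d₂−d₁)}
= exp(0.729 × 1.1) = exp(0.8019) = 2.2298

2.23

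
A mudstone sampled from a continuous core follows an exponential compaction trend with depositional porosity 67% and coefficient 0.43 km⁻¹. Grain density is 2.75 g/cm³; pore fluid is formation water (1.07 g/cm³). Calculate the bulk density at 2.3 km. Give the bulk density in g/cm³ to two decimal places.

2.33 g/cm³

Porosity at depth: phi = 0.67·exp(−0.43×2.3) = 0.67×0.3719 = 0.2492
Bulk density: ρ_b = (1−phi)ρ_g + phi·ρ_f = 0.7508×2.75 + 0.2492×1.07
       = 2.065 + 0.267 = 2.331 g/cm³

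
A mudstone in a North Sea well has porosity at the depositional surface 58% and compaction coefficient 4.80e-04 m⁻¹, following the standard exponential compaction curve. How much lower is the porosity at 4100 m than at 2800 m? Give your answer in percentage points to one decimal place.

7.0 percentage points

Working in km (1 km = 1000 m; k in km⁻¹ = k in m⁻¹ × 1000):
φ(2.8) = 0.58·e^(−0.48×2.8) = 0.1513
φ(4.1) = 0.58·e^(−0.48×4.1) = 0.0810
Δφ = 0.1513 − 0.0810 = 0.0702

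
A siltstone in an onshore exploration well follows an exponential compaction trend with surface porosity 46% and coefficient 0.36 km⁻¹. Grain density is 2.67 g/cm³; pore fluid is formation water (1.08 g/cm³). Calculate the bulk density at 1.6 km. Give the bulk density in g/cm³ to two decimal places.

2.26 g/cm³

Porosity at depth: n = 0.46·exp(−0.36×1.6) = 0.46×0.5621 = 0.2586
Bulk density: ρ_b = (1−n)ρ_g + n·ρ_f = 0.7414×2.67 + 0.2586×1.08
       = 1.980 + 0.279 = 2.259 g/cm³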